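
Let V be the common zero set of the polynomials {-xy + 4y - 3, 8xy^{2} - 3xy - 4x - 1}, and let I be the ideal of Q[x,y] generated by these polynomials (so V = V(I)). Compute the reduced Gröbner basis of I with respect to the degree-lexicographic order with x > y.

G = {x^{2} - 6x + 24y - 19, xy - 4y + 3, y^{2} - \tfrac{1}{8}x - \tfrac{9}{8}y + \tfrac{1}{4}}

f_1 = -xy + 4y - 3, LT = xy.
f_2 = 8xy^{2} - 3xy - 4x - 1, LT = xy^{2}.

S(f_1,f_2): lcm = xy^{2}. S = \tfrac{3}{8}xy - 4y^{2} + \tfrac{1}{2}x + 3y + \tfrac{1}{8}.
  leading term xy: subtract (-\tfrac{3}{8})·f_1 from \tfrac{3}{8}xy - 4y^{2} + \tfrac{1}{2}x + 3y + \tfrac{1}{8} → -4y^{2} + \tfrac{1}{2}x + \tfrac{9}{2}y - 1
  leading term y^{2}: no divisor's leading term divides it; move -4y^{2} to the remainder.
  leading term x: no divisor's leading term divides it; move \tfrac{1}{2}x to the remainder.
  leading term y: no divisor's leading term divides it; move \tfrac{9}{2}y to the remainder.
  leading term 1: no divisor's leading term divides it; move -1 to the remainder.
  remainder -4y^{2} + \tfrac{1}{2}x + \tfrac{9}{2}y - 1 ≠ 0; add g_3 = -4y^{2} + \tfrac{1}{2}x + \tfrac{9}{2}y - 1 to the basis.

S(f_1,g_3): lcm = xy^{2}. S = \tfrac{1}{8}x^{2} + \tfrac{9}{8}xy - 4y^{2} - \tfrac{1}{4}x + 3y.
  leading term x^{2}: no divisor's leading term divides it; move \tfrac{1}{8}x^{2} to the remainder.
  leading term xy: subtract (-\tfrac{9}{8})·f_1 from \tfrac{9}{8}xy - 4y^{2} - \tfrac{1}{4}x + 3y → -4y^{2} - \tfrac{1}{4}x + \tfrac{15}{2}y - \tfrac{27}{8}
  leading term y^{2}: subtract (1)·g_3 from -4y^{2} - \tfrac{1}{4}x + \tfrac{15}{2}y - \tfrac{27}{8} → -\tfrac{3}{4}x + 3y - \tfrac{19}{8}
  leading term x: no divisor's leading term divides it; move -\tfrac{3}{4}x to the remainder.
  leading term y: no divisor's leading term divides it; move 3y to the remainder.
  leading term 1: no divisor's leading term divides it; move -\tfrac{19}{8} to the remainder.
  remainder \tfrac{1}{8}x^{2} - \tfrac{3}{4}x + 3y - \tfrac{19}{8} ≠ 0; add g_4 = \tfrac{1}{8}x^{2} - \tfrac{3}{4}x + 3y - \tfrac{19}{8} to the basis.

S(f_2,g_3): lcm = xy^{2}. S = \tfrac{1}{8}x^{2} + \tfrac{3}{4}xy - \tfrac{3}{4}x - \tfrac{1}{8}.
  leading term x^{2}: subtract (1)·g_4 from \tfrac{1}{8}x^{2} + \tfrac{3}{4}xy - \tfrac{3}{4}x - \tfrac{1}{8} → \tfrac{3}{4}xy - 3y + \tfrac{9}{4}
  leading term xy: subtract (-\tfrac{3}{4})·f_1 from \tfrac{3}{4}xy - 3y + \tfrac{9}{4} → 0
  remainder 0.

S(f_1,g_4): lcm = x^{2}y. S = 2xy - 24y^{2} + 3x + 19y.
  leading term xy: subtract (-2)·f_1 from 2xy - 24y^{2} + 3x + 19y → -24y^{2} + 3x + 27y - 6
  leading term y^{2}: subtract (6)·g_3 from -24y^{2} + 3x + 27y - 6 → 0
  remainder 0.

S(f_2,g_4): lcm = x^{2}y^{2}. S = -\tfrac{3}{8}x^{2}y + 6xy^{2} - 24y^{3} - \tfrac{1}{2}x^{2} + 19y^{2} - \tfrac{1}{8}x.
  leading term x^{2}y: subtract (\tfrac{3}{8}x)·f_1 from -\tfrac{3}{8}x^{2}y + 6xy^{2} - 24y^{3} - \tfrac{1}{2}x^{2} + 19y^{2} - \tfrac{1}{8}x → 6xy^{2} - 24y^{3} - \tfrac{1}{2}x^{2} - \tfrac{3}{2}xy + 19y^{2} + x
  leading term xy^{2}: subtract (-6y)·f_1 from 6xy^{2} - 24y^{3} - \tfrac{1}{2}x^{2} - \tfrac{3}{2}xy + 19y^{2} + x → -24y^{3} - \tfrac{1}{2}x^{2} - \tfrac{3}{2}xy + 43y^{2} + x - 18y
  leading term y^{3}: subtract (6y)·g_3 from -24y^{3} - \tfrac{1}{2}x^{2} - \tfrac{3}{2}xy + 43y^{2} + x - 18y → -\tfrac{1}{2}x^{2} - \tfrac{9}{2}xy + 16y^{2} + x - 12y
  leading term x^{2}: subtract (-4)·g_4 from -\tfrac{1}{2}x^{2} - \tfrac{9}{2}xy + 16y^{2} + x - 12y → -\tfrac{9}{2}xy + 16y^{2} - 2x - \tfrac{19}{2}
  leading term xy: subtract (\tfrac{9}{2})·f_1 from -\tfrac{9}{2}xy + 16y^{2} - 2x - \tfrac{19}{2} → 16y^{2} - 2x - 18y + 4
  leading term y^{2}: subtract (-4)·g_3 from 16y^{2} - 2x - 18y + 4 → 0
  remainder 0.

S(g_3,g_4): leading monomials are coprime, so the S-polynomial reduces to 0 (Buchberger's first criterion).
Every S-polynomial of the final basis reduces to 0, so we have a Gröbner basis.
Inter-reduce: drop elements whose leading term is divisible by another's, tail-reduce, and make monic.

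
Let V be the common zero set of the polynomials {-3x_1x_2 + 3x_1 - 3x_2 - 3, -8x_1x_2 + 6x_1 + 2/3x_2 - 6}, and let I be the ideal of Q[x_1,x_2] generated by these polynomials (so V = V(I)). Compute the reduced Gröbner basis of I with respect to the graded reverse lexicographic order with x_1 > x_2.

f_1 = -3x_1x_2 + 3x_1 - 3x_2 - 3, LT = x_1x_2.
f_2 = -8x_1x_2 + 6x_1 + 2/3x_2 - 6, LT = x_1x_2.

S(f_1,f_2): lcm = x_1x_2. S = -1/4x_1 + 13/12x_2 + 1/4.
  leading term x_1: no divisor's leading term divides it; move -1/4x_1 to the remainder.
  leading term x_2: no divisor's leading term divides it; move 13/12x_2 to the remainder.
  leading term 1: no divisor's leading term divides it; move 1/4 to the remainder.
  remainder -1/4x_1 + 13/12x_2 + 1/4 ≠ 0; add g_3 = -1/4x_1 + 13/12x_2 + 1/4 to the basis.

S(f_1,g_3): lcm = x_1x_2. S = 13/3x_2^2 - x_1 + 2x_2 + 1.
  leading term x_2^2: no divisor's leading term divides it; move 13/3x_2^2 to the remainder.
  leading term x_1: subtract (4)·g_3 from -x_1 + 2x_2 + 1 → -7/3x_2
  leading term x_2: no divisor's leading term divides it; move -7/3x_2 to the remainder.
  remainder 13/3x_2^2 - 7/3x_2 ≠ 0; add g_4 = 13/3x_2^2 - 7/3x_2 to the basis.

S(f_2,g_3): lcm = x_1x_2. S = 13/3x_2^2 - 3/4x_1 + 11/12x_2 + 3/4.
  leading term x_2^2: subtract (1)·g_4 from 13/3x_2^2 - 3/4x_1 + 11/12x_2 + 3/4 → -3/4x_1 + 13/4x_2 + 3/4
  leading term x_1: subtract (3)·g_3 from -3/4x_1 + 13/4x_2 + 3/4 → 0
  remainder 0.

S(f_1,g_4): lcm = x_1x_2^2. S = -6/13x_1x_2 + x_2^2 + x_2.
  leading term x_1x_2: subtract (2/13)·f_1 from -6/13x_1x_2 + x_2^2 + x_2 → x_2^2 - 6/13x_1 + 19/13x_2 + 6/13
  leading term x_2^2: subtract (3/13)·g_4 from x_2^2 - 6/13x_1 + 19/13x_2 + 6/13 → -6/13x_1 + 2x_2 + 6/13
  leading term x_1: subtract (24/13)·g_3 from -6/13x_1 + 2x_2 + 6/13 → 0
  remainder 0.

S(f_2,g_4): lcm = x_1x_2^2. S = -11/52x_1x_2 - 1/12x_2^2 + 3/4x_2.
  leading term x_1x_2: subtract (11/156)·f_1 from -11/52x_1x_2 - 1/12x_2^2 + 3/4x_2 → -1/12x_2^2 - 11/52x_1 + 25/26x_2 + 11/52
  leading term x_2^2: subtract (-1/52)·g_4 from -1/12x_2^2 - 11/52x_1 + 25/26x_2 + 11/52 → -11/52x_1 + 11/12x_2 + 11/52
  leading term x_1: subtract (11/13)·g_3 from -11/52x_1 + 11/12x_2 + 11/52 → 0
  remainder 0.

S(g_3,g_4): leading monomials are coprime, so the S-polynomial reduces to 0 (Buchberger's first criterion).
Every S-polynomial of the final basis reduces to 0, so we have a Gröbner basis.
Inter-reduce: drop elements whose leading term is divisible by another's, tail-reduce, and make monic.

G = {x_2^2 - 7/13x_2, x_1 - 13/3x_2 - 1}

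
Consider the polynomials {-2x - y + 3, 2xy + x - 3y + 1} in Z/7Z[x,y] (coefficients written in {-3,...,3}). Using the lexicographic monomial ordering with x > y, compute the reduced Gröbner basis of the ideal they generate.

This is the nonlinear analogue of row-reducing a linear system.

f_1 = -2x - y + 3, LT = x.
f_2 = 2xy + x - 3y + 1, LT = xy.

S(f_1,f_2): lcm = xy. S = 3x - 3y^2 + 3.
  reduce S modulo (f_1, f_2):
  remainder -3y^2 + 2y - 3 ≠ 0; add g_3 = -3y^2 + 2y - 3 to the basis.

The other S-polynomials (S(f_1,g_3), S(f_2,g_3)) all reduce to 0 modulo the current basis, so we have a Gröbner basis.
Inter-reduce: drop elements whose leading term is divisible by another's, tail-reduce, and make monic.

G = {x - 3y + 2, y^2 - 3y + 1}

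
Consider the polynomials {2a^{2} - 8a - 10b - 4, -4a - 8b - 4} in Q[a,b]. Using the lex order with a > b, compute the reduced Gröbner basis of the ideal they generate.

G = {a + 2b + 1, b^{2} + \tfrac{7}{4}b + \tfrac{3}{4}}

f_1 = 2a^{2} - 8a - 10b - 4, LT = a^{2}.
f_2 = -4a - 8b - 4, LT = a.

S(f_1,f_2): lcm = a^{2}. S = -2ab - 5a - 5b - 2.
  reduce S modulo (f_1, f_2):
  remainder 4b^{2} + 7b + 3 ≠ 0; add g_3 = 4b^{2} + 7b + 3 to the basis.

The other S-polynomials (S(f_1,g_3), S(f_2,g_3)) all reduce to 0 modulo the current basis, so we have a Gröbner basis.
Inter-reduce: drop elements whose leading term is divisible by another's, tail-reduce, and make monic.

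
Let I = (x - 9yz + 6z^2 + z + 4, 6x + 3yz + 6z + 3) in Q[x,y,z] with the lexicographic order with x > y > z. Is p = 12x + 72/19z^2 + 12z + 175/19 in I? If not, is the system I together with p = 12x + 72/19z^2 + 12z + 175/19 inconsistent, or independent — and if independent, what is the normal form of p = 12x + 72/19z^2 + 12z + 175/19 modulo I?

Adjoining 12x + 72/19z^2 + 12z + 175/19 makes the ideal the whole ring: the system is inconsistent.

First compute the reduced Gröbner basis of I by Buchberger's algorithm.
f_1 = x - 9yz + 6z^2 + z + 4, LT = x.
f_2 = 6x + 3yz + 6z + 3, LT = x.

S(f_1,f_2): lcm = x. S = -19/2yz + 6z^2 + 7/2.
  leading term yz: no divisor's leading term divides it; move -19/2yz to the remainder.
  leading term z^2: no divisor's leading term divides it; move 6z^2 to the remainder.
  leading term 1: no divisor's leading term divides it; move 7/2 to the remainder.
  remainder -19/2yz + 6z^2 + 7/2 ≠ 0; add h_3 = -19/2yz + 6z^2 + 7/2 to the basis.

The other S-polynomials (S(f_1,h_3), S(f_2,h_3)) all reduce to 0 modulo the current basis, so we have a Gröbner basis.
Inter-reduce: drop elements whose leading term is divisible by another's, tail-reduce, and make monic.
Reduced Gröbner basis: {x + 6/19z^2 + z + 13/19, yz - 12/19z^2 - 7/19}.
Label its elements g_1 = x + 6/19z^2 + z + 13/19, g_2 = yz - 12/19z^2 - 7/19.

Reduce p = 12x + 72/19z^2 + 12z + 175/19 modulo G:
  leading term x: subtract (12)·g_1 from 12x + 72/19z^2 + 12z + 175/19 → 1
  leading term 1: no divisor's leading term divides it; move 1 to the remainder.
  normal form = 1.
The normal form is nonzero, so p ∉ I. Since p minus its normal form lies in I, I + (p) = I + (r) where r = 1; decide whether this ideal is the whole ring.
Here r = 1 is a nonzero constant, hence a unit: 1 ∈ I + (p), the Gröbner basis of I + (p) is {1}, and the enlarged system has no common solution — adjoining p is inconsistent.

The remainder on division by a Gröbner basis is unique — it is the normal form.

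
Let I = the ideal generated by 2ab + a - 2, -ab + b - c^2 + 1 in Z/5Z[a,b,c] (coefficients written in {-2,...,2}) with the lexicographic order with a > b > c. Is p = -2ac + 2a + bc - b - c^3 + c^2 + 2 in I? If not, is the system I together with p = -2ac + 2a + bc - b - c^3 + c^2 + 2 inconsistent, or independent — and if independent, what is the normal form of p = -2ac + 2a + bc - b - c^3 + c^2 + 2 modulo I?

First compute the reduced Gröbner basis of I by Buchberger's algorithm.
f_1 = 2ab + a - 2, LT = ab.
f_2 = -ab + b - c^2 + 1, LT = ab.

S(f_1,f_2): lcm = ab. S = -2a + b - c^2.
  reduce S modulo (f_1, f_2):
  remainder -2a + b - c^2 ≠ 0; add h_3 = -2a + b - c^2 to the basis.

S(f_1,h_3): lcm = ab. S = -2a - 2b^2 + 2bc^2 - 1.
  reduce S modulo (f_1, f_2, h_3):
  remainder -2b^2 + 2bc^2 - b + c^2 - 1 ≠ 0; add h_4 = -2b^2 + 2bc^2 - b + c^2 - 1 to the basis.

The other S-polynomials (S(f_2,h_3), S(f_1,h_4), S(f_2,h_4), S(h_3,h_4)) all reduce to 0 modulo the current basis, so we have a Gröbner basis.
Inter-reduce: drop elements whose leading term is divisible by another's, tail-reduce, and make monic.
Reduced Gröbner basis: {a + 2b - 2c^2, b^2 - bc^2 - 2b + 2c^2 - 2}.
Label its elements g_1 = a + 2b - 2c^2, g_2 = b^2 - bc^2 - 2b + 2c^2 - 2.

Reduce p = -2ac + 2a + bc - b - c^3 + c^2 + 2 modulo G:
  leading term ac: subtract (-2c)·g_1 from -2ac + 2a + bc - b - c^3 + c^2 + 2 → 2a - b + c^2 + 2
  leading term a: subtract (2)·g_1 from 2a - b + c^2 + 2 → 2
  leading term 1: no divisor's leading term divides it; move 2 to the remainder.
  normal form = 2.
The normal form is nonzero, so p ∉ I. Since p minus its normal form lies in I, I + (p) = I + (r) where r = 2; decide whether this ideal is the whole ring.
Here r = 2 is a nonzero constant, hence a unit: 1 ∈ I + (p), the Gröbner basis of I + (p) is {1}, and the enlarged system has no common solution — adjoining p is inconsistent.

Adjoining -2ac + 2a + bc - b - c^3 + c^2 + 2 makes the ideal the whole ring: the system is inconsistent.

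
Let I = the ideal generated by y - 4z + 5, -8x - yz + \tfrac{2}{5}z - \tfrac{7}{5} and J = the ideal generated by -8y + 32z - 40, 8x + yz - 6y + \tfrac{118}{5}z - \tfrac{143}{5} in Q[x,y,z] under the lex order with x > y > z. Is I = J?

Yes, the ideals are equal.

Two ideals are equal iff their reduced Gröbner bases coincide (the reduced basis is unique for a fixed ordering).
Buchberger on the first generating set:
f_1 = y - 4z + 5, LT = y.
f_2 = -8x - yz + \tfrac{2}{5}z - \tfrac{7}{5}, LT = x.

The S-polynomials (S(f_1,f_2)) all reduce to 0 modulo the current basis, so we have a Gröbner basis.
Inter-reduce: drop elements whose leading term is divisible by another's, tail-reduce, and make monic.
Reduced Gröbner basis: {x + \tfrac{1}{2}z^{2} - \tfrac{27}{40}z + \tfrac{7}{40}, y - 4z + 5}.

Buchberger on the second generating set:
h_1 = -8y + 32z - 40, LT = y.
h_2 = 8x + yz - 6y + \tfrac{118}{5}z - \tfrac{143}{5}, LT = x.

The S-polynomials (S(h_1,h_2)) all reduce to 0 modulo the current basis, so we have a Gröbner basis.
Inter-reduce: drop elements whose leading term is divisible by another's, tail-reduce, and make monic.
Reduced Gröbner basis: {x + \tfrac{1}{2}z^{2} - \tfrac{27}{40}z + \tfrac{7}{40}, y - 4z + 5}.

These coincide, so the ideals are equal.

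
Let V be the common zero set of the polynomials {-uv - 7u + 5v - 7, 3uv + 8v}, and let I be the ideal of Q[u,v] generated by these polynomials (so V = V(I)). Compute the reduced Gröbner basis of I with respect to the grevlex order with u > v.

f_1 = -uv - 7u + 5v - 7, LT = uv.
f_2 = 3uv + 8v, LT = uv.

S(f_1,f_2): lcm = uv. S = 7u - 23/3v + 7.
  reduce S modulo (f_1, f_2):
  remainder 7u - 23/3v + 7 ≠ 0; add g_3 = 7u - 23/3v + 7 to the basis.

S(f_1,g_3): lcm = uv. S = 23/21v^2 + 7u - 6v + 7.
  reduce S modulo (f_1, f_2, g_3):
  remainder 23/21v^2 + 5/3v ≠ 0; add g_4 = 23/21v^2 + 5/3v to the basis.

The other S-polynomials (S(f_2,g_3), S(f_1,g_4), S(f_2,g_4), S(g_3,g_4)) all reduce to 0 modulo the current basis, so we have a Gröbner basis.
Inter-reduce: drop elements whose leading term is divisible by another's, tail-reduce, and make monic.

G = {v^2 + 35/23v, u - 23/21v + 1}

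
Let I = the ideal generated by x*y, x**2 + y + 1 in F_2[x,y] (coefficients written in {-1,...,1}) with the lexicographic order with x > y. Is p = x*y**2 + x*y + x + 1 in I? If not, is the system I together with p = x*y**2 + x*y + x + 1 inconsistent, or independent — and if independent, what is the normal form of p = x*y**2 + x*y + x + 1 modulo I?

x*y**2 + x*y + x + 1 is independent of I; its normal form modulo I is x + 1.

First compute the reduced Gröbner basis of I by Buchberger's algorithm.
f_1 = x*y, LT = x*y.
f_2 = x**2 + y + 1, LT = x**2.

S(f_1,f_2): lcm = x**2*y. S = y**2 + y.
  leading term y**2: no divisor's leading term divides it; move y**2 to the remainder.
  leading term y: no divisor's leading term divides it; move y to the remainder.
  remainder y**2 + y ≠ 0; add h_3 = y**2 + y to the basis.

The other S-polynomials (S(f_1,h_3), S(f_2,h_3)) all reduce to 0 modulo the current basis, so we have a Gröbner basis.
Inter-reduce: drop elements whose leading term is divisible by another's, tail-reduce, and make monic.
Reduced Gröbner basis: {x**2 + y + 1, x*y, y**2 + y}.
Label its elements g_1 = x**2 + y + 1, g_2 = x*y, g_3 = y**2 + y.

Reduce p = x*y**2 + x*y + x + 1 modulo G:
  leading term x*y**2: subtract (y)·g_2 from x*y**2 + x*y + x + 1 → x*y + x + 1
  leading term x*y: subtract (1)·g_2 from x*y + x + 1 → x + 1
  leading term x: no divisor's leading term divides it; move x to the remainder.
  leading term 1: no divisor's leading term divides it; move 1 to the remainder.
  normal form = x + 1.
The normal form is nonzero, so p ∉ I. Since p minus its normal form lies in I, I + (p) = I + (r) where r = x + 1; decide whether this ideal is the whole ring.
Run Buchberger on G together with r (pairs among the g_i already reduce to 0 since G is a Gröbner basis):
g_1 = x**2 + y + 1, LT = x**2.
g_2 = x*y, LT = x*y.
g_3 = y**2 + y, LT = y**2.
r = x + 1, LT = x.

S(g_1,r): lcm = x**2. S = x + y + 1.
  leading term x: subtract (1)·r from x + y + 1 → y
  leading term y: no divisor's leading term divides it; move y to the remainder.
  remainder y ≠ 0; add m_5 = y to the basis.

The other S-polynomials (S(g_1,g_2), S(g_1,g_3), S(g_2,g_3), S(g_2,r), S(g_3,r), S(g_1,m_5), S(g_2,m_5), S(g_3,m_5), S(r,m_5)) all reduce to 0 modulo the current basis, so we have a Gröbner basis.
Inter-reduce: drop elements whose leading term is divisible by another's, tail-reduce, and make monic.
Reduced Gröbner basis: {x + 1, y}.
The reduced Gröbner basis of I + (p) is {x + 1, y} ≠ {1}, a proper ideal, so the enlarged system stays consistent: p is independent of I, with normal form x + 1.

The remainder on division by a Gröbner basis is unique — it is the normal form.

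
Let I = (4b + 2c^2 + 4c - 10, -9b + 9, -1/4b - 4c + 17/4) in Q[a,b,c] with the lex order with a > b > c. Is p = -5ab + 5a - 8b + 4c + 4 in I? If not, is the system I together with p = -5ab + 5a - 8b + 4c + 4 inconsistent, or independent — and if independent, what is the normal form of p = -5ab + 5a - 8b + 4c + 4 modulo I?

First compute the reduced Gröbner basis of I by Buchberger's algorithm.
f_1 = 4b + 2c^2 + 4c - 10, LT = b.
f_2 = -9b + 9, LT = b.
f_3 = -1/4b - 4c + 17/4, LT = b.

S(f_1,f_2): lcm = b. S = 1/2c^2 + c - 3/2.
  leading term c^2: no divisor's leading term divides it; move 1/2c^2 to the remainder.
  leading term c: no divisor's leading term divides it; move c to the remainder.
  leading term 1: no divisor's leading term divides it; move -3/2 to the remainder.
  remainder 1/2c^2 + c - 3/2 ≠ 0; add h_4 = 1/2c^2 + c - 3/2 to the basis.

S(f_1,f_3): lcm = b. S = 1/2c^2 - 15c + 29/2.
  leading term c^2: subtract (1)·h_4 from 1/2c^2 - 15c + 29/2 → -16c + 16
  leading term c: no divisor's leading term divides it; move -16c to the remainder.
  leading term 1: no divisor's leading term divides it; move 16 to the remainder.
  remainder -16c + 16 ≠ 0; add h_5 = -16c + 16 to the basis.

The other S-polynomials (S(f_2,f_3), S(f_1,h_4), S(f_2,h_4), S(f_3,h_4), S(f_1,h_5), S(f_2,h_5), S(f_3,h_5), S(h_4,h_5)) all reduce to 0 modulo the current basis, so we have a Gröbner basis.
Inter-reduce: drop elements whose leading term is divisible by another's, tail-reduce, and make monic.
Reduced Gröbner basis: {b - 1, c - 1}.
Label its elements g_1 = b - 1, g_2 = c - 1.

Reduce p = -5ab + 5a - 8b + 4c + 4 modulo G:
  leading term ab: subtract (-5a)·g_1 from -5ab + 5a - 8b + 4c + 4 → -8b + 4c + 4
  leading term b: subtract (-8)·g_1 from -8b + 4c + 4 → 4c - 4
  leading term c: subtract (4)·g_2 from 4c - 4 → 0
  normal form = 0.
Since the normal form is 0, p ∈ I.

-5ab + 5a - 8b + 4c + 4 lies in I (it reduces to 0).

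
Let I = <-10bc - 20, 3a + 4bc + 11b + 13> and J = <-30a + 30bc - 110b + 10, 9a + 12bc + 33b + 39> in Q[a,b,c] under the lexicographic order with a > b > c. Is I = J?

For a fixed monomial order, each ideal has a unique reduced Gröbner basis; comparing bases decides equality.
Buchberger on the first generating set:
f_1 = -10bc - 20, LT = bc.
f_2 = 3a + 4bc + 11b + 13, LT = a.

S(f_1,f_2): leading monomials are coprime, so the S-polynomial reduces to 0 (Buchberger's first criterion).
Every S-polynomial of the final basis reduces to 0, so we have a Gröbner basis.
Inter-reduce: drop elements whose leading term is divisible by another's, tail-reduce, and make monic.
Reduced Gröbner basis: {a + 11/3b + 5/3, bc + 2}.

Buchberger on the second generating set:
h_1 = -30a + 30bc - 110b + 10, LT = a.
h_2 = 9a + 12bc + 33b + 39, LT = a.

S(h_1,h_2): lcm = a. S = -7/3bc - 14/3.
  leading term bc: no divisor's leading term divides it; move -7/3bc to the remainder.
  leading term 1: no divisor's leading term divides it; move -14/3 to the remainder.
  remainder -7/3bc - 14/3 ≠ 0; add k_3 = -7/3bc - 14/3 to the basis.

S(h_1,k_3): leading monomials are coprime, so the S-polynomial reduces to 0 (Buchberger's first criterion).
S(h_2,k_3): leading monomials are coprime, so the S-polynomial reduces to 0 (Buchberger's first criterion).
Every S-polynomial of the final basis reduces to 0, so we have a Gröbner basis.
Inter-reduce: drop elements whose leading term is divisible by another's, tail-reduce, and make monic.
Reduced Gröbner basis: {a + 11/3b + 5/3, bc + 2}.

These coincide, so the ideals are equal.

Yes, the ideals are equal.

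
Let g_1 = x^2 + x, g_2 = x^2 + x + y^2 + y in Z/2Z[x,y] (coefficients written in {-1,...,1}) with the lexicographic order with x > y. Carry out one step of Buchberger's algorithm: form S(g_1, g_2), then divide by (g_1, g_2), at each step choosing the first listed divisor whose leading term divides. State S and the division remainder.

lcm(LM(g_1), LM(g_2)) = x^2.
S = (lcm/LT(g_1))·g_1 − (lcm/LT(g_2))·g_2 = y^2 + y.
Reduce S modulo (g_1, g_2) in that order:
  leading term y^2: no divisor's leading term divides it; move y^2 to the remainder.
  leading term y: no divisor's leading term divides it; move y to the remainder.
The remainder y^2 + y is nonzero, so it would be added as the next basis element.

S(g_1, g_2) = y^2 + y; remainder on division = y^2 + y.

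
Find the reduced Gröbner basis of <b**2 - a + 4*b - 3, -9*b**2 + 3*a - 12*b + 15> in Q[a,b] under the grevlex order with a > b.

Buchberger's algorithm terminates because the ascending chain of leading-term ideals stabilizes.

f_1 = b**2 - a + 4*b - 3, LT = b**2.
f_2 = -9*b**2 + 3*a - 12*b + 15, LT = b**2.

S(f_1,f_2): lcm = b**2. S = -2/3*a + 8/3*b - 4/3.
  leading term a: no divisor's leading term divides it; move -2/3*a to the remainder.
  leading term b: no divisor's leading term divides it; move 8/3*b to the remainder.
  leading term 1: no divisor's leading term divides it; move -4/3 to the remainder.
  remainder -2/3*a + 8/3*b - 4/3 ≠ 0; add g_3 = -2/3*a + 8/3*b - 4/3 to the basis.

S(f_1,g_3): leading monomials are coprime, so the S-polynomial reduces to 0 (Buchberger's first criterion).
S(f_2,g_3): leading monomials are coprime, so the S-polynomial reduces to 0 (Buchberger's first criterion).
Every S-polynomial of the final basis reduces to 0, so we have a Gröbner basis.
Inter-reduce: drop elements whose leading term is divisible by another's, tail-reduce, and make monic.

G = {b**2 - 1, a - 4*b + 2}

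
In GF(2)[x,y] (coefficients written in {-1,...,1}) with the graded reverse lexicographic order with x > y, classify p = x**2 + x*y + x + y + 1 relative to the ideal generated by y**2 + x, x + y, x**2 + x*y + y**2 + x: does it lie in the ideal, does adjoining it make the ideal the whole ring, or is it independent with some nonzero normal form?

First compute the reduced Gröbner basis of I by Buchberger's algorithm.
f_1 = y**2 + x, LT = y**2.
f_2 = x + y, LT = x.
f_3 = x**2 + x*y + y**2 + x, LT = x**2.

The S-polynomials (S(f_1,f_2), S(f_1,f_3), S(f_2,f_3)) all reduce to 0 modulo the current basis, so we have a Gröbner basis.
Inter-reduce: drop elements whose leading term is divisible by another's, tail-reduce, and make monic.
Reduced Gröbner basis: {y**2 + y, x + y}.
Label its elements g_1 = y**2 + y, g_2 = x + y.

Reduce p = x**2 + x*y + x + y + 1 modulo G:
  leading term x**2: subtract (x)·g_2 from x**2 + x*y + x + y + 1 → x + y + 1
  leading term x: subtract (1)·g_2 from x + y + 1 → 1
  leading term 1: no divisor's leading term divides it; move 1 to the remainder.
  normal form = 1.
The normal form is nonzero, so p ∉ I. Since p minus its normal form lies in I, I + (p) = I + (r) where r = 1; decide whether this ideal is the whole ring.
Here r = 1 is a nonzero constant, hence a unit: 1 ∈ I + (p), the Gröbner basis of I + (p) is {1}, and the enlarged system has no common solution — adjoining p is inconsistent.

Adjoining x**2 + x*y + x + y + 1 makes the ideal the whole ring: the system is inconsistent.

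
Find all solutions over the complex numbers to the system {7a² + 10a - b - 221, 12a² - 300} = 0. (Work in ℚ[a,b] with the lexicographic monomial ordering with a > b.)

Compute a lex Gröbner basis by Buchberger's algorithm.
f_1 = 7a² + 10a - b - 221, LT = a².
f_2 = 12a² - 300, LT = a².

S(f_1,f_2): lcm = a². S = 10/7a - 1/7b - 46/7.
  reduce S modulo (f_1, f_2):
  remainder 10/7a - 1/7b - 46/7 ≠ 0; add h_3 = 10/7a - 1/7b - 46/7 to the basis.

S(f_1,h_3): lcm = a². S = 1/10ab + 211/35a - 1/7b - 221/7.
  reduce S modulo (f_1, f_2, h_3):
  remainder 1/100b² + 23/25b - 96/25 ≠ 0; add h_4 = 1/100b² + 23/25b - 96/25 to the basis.

The other S-polynomials (S(f_2,h_3), S(f_1,h_4), S(f_2,h_4), S(h_3,h_4)) all reduce to 0 modulo the current basis, so we have a Gröbner basis.
Inter-reduce: drop elements whose leading term is divisible by another's, tail-reduce, and make monic.
Reduced Gröbner basis: {a - 1/10b - 23/5, b² + 92b - 384}.

Elimination: the polynomial b² + 92b - 384 lies in the elimination ideal for b, so b ∈ {-96, 4}. For each such b, the remaining basis elements (now univariate) give the rest of the solution.
  b = -96: the earlier basis element becomes a + 5 = 0, giving a = -5 — point (-5, -96).
  b = 4: the earlier basis element becomes a - 5 = 0, giving a = 5 — point (5, 4).

{(-5, -96), (5, 4)}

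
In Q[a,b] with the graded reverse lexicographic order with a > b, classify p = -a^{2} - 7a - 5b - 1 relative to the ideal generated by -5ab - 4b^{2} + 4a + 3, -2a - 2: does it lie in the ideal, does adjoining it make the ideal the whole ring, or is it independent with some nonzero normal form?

First compute the reduced Gröbner basis of I by Buchberger's algorithm.
f_1 = -5ab - 4b^{2} + 4a + 3, LT = ab.
f_2 = -2a - 2, LT = a.

S(f_1,f_2): lcm = ab. S = \tfrac{4}{5}b^{2} - \tfrac{4}{5}a - b - \tfrac{3}{5}.
  reduce S modulo (f_1, f_2):
  remainder \tfrac{4}{5}b^{2} - b + \tfrac{1}{5} ≠ 0; add h_3 = \tfrac{4}{5}b^{2} - b + \tfrac{1}{5} to the basis.

The other S-polynomials (S(f_1,h_3), S(f_2,h_3)) all reduce to 0 modulo the current basis, so we have a Gröbner basis.
Inter-reduce: drop elements whose leading term is divisible by another's, tail-reduce, and make monic.
Reduced Gröbner basis: {b^{2} - \tfrac{5}{4}b + \tfrac{1}{4}, a + 1}.
Label its elements g_1 = b^{2} - \tfrac{5}{4}b + \tfrac{1}{4}, g_2 = a + 1.

Reduce p = -a^{2} - 7a - 5b - 1 modulo G:
  leading term a^{2}: subtract (-a)·g_2 from -a^{2} - 7a - 5b - 1 → -6a - 5b - 1
  leading term a: subtract (-6)·g_2 from -6a - 5b - 1 → -5b + 5
  leading term b: no divisor's leading term divides it; move -5b to the remainder.
  leading term 1: no divisor's leading term divides it; move 5 to the remainder.
  normal form = -5b + 5.
The normal form is nonzero, so p ∉ I. Since p minus its normal form lies in I, I + (p) = I + (r) where r = -5b + 5; decide whether this ideal is the whole ring.
Run Buchberger on G together with r (pairs among the g_i already reduce to 0 since G is a Gröbner basis):
g_1 = b^{2} - \tfrac{5}{4}b + \tfrac{1}{4}, LT = b^{2}.
g_2 = a + 1, LT = a.
r = -5b + 5, LT = b.

The S-polynomials (S(g_1,g_2), S(g_1,r), S(g_2,r)) all reduce to 0 modulo the current basis, so we have a Gröbner basis.
Inter-reduce: drop elements whose leading term is divisible by another's, tail-reduce, and make monic.
Reduced Gröbner basis: {a + 1, b - 1}.
The reduced Gröbner basis of I + (p) is {a + 1, b - 1} ≠ {1}, a proper ideal, so the enlarged system stays consistent: p is independent of I, with normal form -5b + 5.

-a^{2} - 7a - 5b - 1 is independent of I; its normal form modulo I is -5b + 5.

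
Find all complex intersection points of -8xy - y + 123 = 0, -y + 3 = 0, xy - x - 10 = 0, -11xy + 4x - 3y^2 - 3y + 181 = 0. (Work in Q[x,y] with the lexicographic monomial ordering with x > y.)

Compute a lex Gröbner basis by Buchberger's algorithm.
f_1 = -8xy - y + 123, LT = xy.
f_2 = -y + 3, LT = y.
f_3 = xy - x - 10, LT = xy.
f_4 = -11xy + 4x - 3y^2 - 3y + 181, LT = xy.

S(f_1,f_2): lcm = xy. S = 3x + 1/8y - 123/8.
  reduce S modulo (f_1, f_2, f_3, f_4):
  remainder 3x - 15 ≠ 0; add h_5 = 3x - 15 to the basis.

The other S-polynomials (S(f_1,f_3), S(f_1,f_4), S(f_2,f_3), S(f_2,f_4), S(f_3,f_4), S(f_1,h_5), S(f_2,h_5), S(f_3,h_5), S(f_4,h_5)) all reduce to 0 modulo the current basis, so we have a Gröbner basis.
Inter-reduce: drop elements whose leading term is divisible by another's, tail-reduce, and make monic.
Reduced Gröbner basis: {x - 5, y - 3}.

From the last basis element, y - 3 = 0, so y takes values in {3}. Each choice, substituted upward through the basis, yields the corresponding point(s) of the solution set.
  y = 3: the earlier basis element becomes x - 5 = 0, giving x = 5 — point (5, 3).

{(5, 3)}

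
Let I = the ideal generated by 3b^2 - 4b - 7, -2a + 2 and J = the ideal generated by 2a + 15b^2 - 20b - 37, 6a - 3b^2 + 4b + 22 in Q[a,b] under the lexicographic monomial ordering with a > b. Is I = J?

Equality of ideals is decidable: compute both reduced Gröbner bases (unique for the ordering) and check whether they agree.
Buchberger on the first generating set:
f_1 = 3b^2 - 4b - 7, LT = b^2.
f_2 = -2a + 2, LT = a.

The S-polynomials (S(f_1,f_2)) all reduce to 0 modulo the current basis, so we have a Gröbner basis.
Inter-reduce: drop elements whose leading term is divisible by another's, tail-reduce, and make monic.
Reduced Gröbner basis: {a - 1, b^2 - 4/3b - 7/3}.

Buchberger on the second generating set:
h_1 = 2a + 15b^2 - 20b - 37, LT = a.
h_2 = 6a - 3b^2 + 4b + 22, LT = a.

S(h_1,h_2): lcm = a. S = 8b^2 - 32/3b - 133/6.
  reduce S modulo (h_1, h_2):
  remainder 8b^2 - 32/3b - 133/6 ≠ 0; add k_3 = 8b^2 - 32/3b - 133/6 to the basis.

The other S-polynomials (S(h_1,k_3), S(h_2,k_3)) all reduce to 0 modulo the current basis, so we have a Gröbner basis.
Inter-reduce: drop elements whose leading term is divisible by another's, tail-reduce, and make monic.
Reduced Gröbner basis: {a + 73/32, b^2 - 4/3b - 133/48}.

These differ, so the ideals are not equal.

No, the ideals differ.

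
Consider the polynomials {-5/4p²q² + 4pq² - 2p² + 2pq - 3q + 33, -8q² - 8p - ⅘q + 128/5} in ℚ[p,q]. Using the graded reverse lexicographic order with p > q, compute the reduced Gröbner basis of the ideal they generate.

f_1 = -5/4p²q² + 4pq² - 2p² + 2pq - 3q + 33, LT = p²q².
f_2 = -8q² - 8p - ⅘q + 128/5, LT = q².

S(f_1,f_2): lcm = p²q². S = -p³ - 1/10p²q - 16/5pq² + 24/5p² - 8/5pq + 12/5q - 132/5.
  reduce S modulo (f_1, f_2):
  remainder -p³ - 1/10p²q + 8p² - 32/25pq - 256/25p + 12/5q - 132/5 ≠ 0; add g_3 = -p³ - 1/10p²q + 8p² - 32/25pq - 256/25p + 12/5q - 132/5 to the basis.

The other S-polynomials (S(f_1,g_3), S(f_2,g_3)) all reduce to 0 modulo the current basis, so we have a Gröbner basis.
Inter-reduce: drop elements whose leading term is divisible by another's, tail-reduce, and make monic.

G = {p³ + 1/10p²q - 8p² + 32/25pq + 256/25p - 12/5q + 132/5, q² + p + 1/10q - 16/5}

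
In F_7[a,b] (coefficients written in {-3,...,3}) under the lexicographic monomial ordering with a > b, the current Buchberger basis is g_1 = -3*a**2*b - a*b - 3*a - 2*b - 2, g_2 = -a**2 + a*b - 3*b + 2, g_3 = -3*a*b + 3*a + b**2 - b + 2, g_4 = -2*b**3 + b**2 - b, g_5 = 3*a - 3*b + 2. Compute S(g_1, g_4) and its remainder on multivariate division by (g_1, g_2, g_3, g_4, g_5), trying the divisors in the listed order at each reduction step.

lcm(LM(g_1), LM(g_4)) = a**2*b**3.
S = (lcm/LT(g_1))·g_1 − (lcm/LT(g_4))·g_4 = -3*a**2*b**2 + 3*a**2*b - 2*a*b**3 + a*b**2 + 3*b**3 + 3*b**2.
Reduce S modulo (g_1, g_2, g_3, g_4, g_5) in that order:
  leading term a**2*b**2: subtract (b)·g_1 from -3*a**2*b**2 + 3*a**2*b - 2*a*b**3 + a*b**2 + 3*b**3 + 3*b**2 → 3*a**2*b - 2*a*b**3 + 2*a*b**2 + 3*a*b + 3*b**3 - 2*b**2 + 2*b
  leading term a**2*b: subtract (-1)·g_1 from 3*a**2*b - 2*a*b**3 + 2*a*b**2 + 3*a*b + 3*b**3 - 2*b**2 + 2*b → -2*a*b**3 + 2*a*b**2 + 2*a*b - 3*a + 3*b**3 - 2*b**2 - 2
  leading term a*b**3: subtract (3*b**2)·g_3 from -2*a*b**3 + 2*a*b**2 + 2*a*b - 3*a + 3*b**3 - 2*b**2 - 2 → 2*a*b - 3*a - 3*b**4 - b**3 - b**2 - 2
  leading term a*b: subtract (-3)·g_3 from 2*a*b - 3*a - 3*b**4 - b**3 - b**2 - 2 → -a - 3*b**4 - b**3 + 2*b**2 - 3*b - 3
  leading term a: subtract (2)·g_5 from -a - 3*b**4 - b**3 + 2*b**2 - 3*b - 3 → -3*b**4 - b**3 + 2*b**2 + 3*b
  leading term b**4: subtract (-2*b)·g_4 from -3*b**4 - b**3 + 2*b**2 + 3*b → b**3 + 3*b
  leading term b**3: subtract (3)·g_4 from b**3 + 3*b → -3*b**2 - b
  leading term b**2: no divisor's leading term divides it; move -3*b**2 to the remainder.
  leading term b: no divisor's leading term divides it; move -b to the remainder.
The remainder -3*b**2 - b is nonzero, so it would be added as the next basis element.

S(g_1, g_4) = -3*a**2*b**2 + 3*a**2*b - 2*a*b**3 + a*b**2 + 3*b**3 + 3*b**2; remainder on division = -3*b**2 - b.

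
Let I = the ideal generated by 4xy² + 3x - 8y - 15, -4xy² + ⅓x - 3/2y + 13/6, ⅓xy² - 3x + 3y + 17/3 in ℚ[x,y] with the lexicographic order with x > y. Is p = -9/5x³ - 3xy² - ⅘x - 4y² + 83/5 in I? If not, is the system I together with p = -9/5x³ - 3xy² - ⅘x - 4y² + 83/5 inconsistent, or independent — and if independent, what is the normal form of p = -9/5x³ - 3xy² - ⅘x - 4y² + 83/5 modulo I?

Adjoining -9/5x³ - 3xy² - ⅘x - 4y² + 83/5 makes the ideal the whole ring: the system is inconsistent.

First compute the reduced Gröbner basis of I by Buchberger's algorithm.
f_1 = 4xy² + 3x - 8y - 15, LT = xy².
f_2 = -4xy² + ⅓x - 3/2y + 13/6, LT = xy².
f_3 = ⅓xy² - 3x + 3y + 17/3, LT = xy².

S(f_1,f_2): lcm = xy². S = ⅚x - 19/8y - 77/24.
  leading term x: no divisor's leading term divides it; move ⅚x to the remainder.
  leading term y: no divisor's leading term divides it; move -19/8y to the remainder.
  leading term 1: no divisor's leading term divides it; move -77/24 to the remainder.
  remainder ⅚x - 19/8y - 77/24 ≠ 0; add h_4 = ⅚x - 19/8y - 77/24 to the basis.

S(f_1,f_3): lcm = xy². S = 39/4x - 11y - 83/4.
  leading term x: subtract (117/10)·h_4 from 39/4x - 11y - 83/4 → 1343/80y + 1343/80
  leading term y: no divisor's leading term divides it; move 1343/80y to the remainder.
  leading term 1: no divisor's leading term divides it; move 1343/80 to the remainder.
  remainder 1343/80y + 1343/80 ≠ 0; add h_5 = 1343/80y + 1343/80 to the basis.

The other S-polynomials (S(f_2,f_3), S(f_1,h_4), S(f_2,h_4), S(f_3,h_4), S(f_1,h_5), S(f_2,h_5), S(f_3,h_5), S(h_4,h_5)) all reduce to 0 modulo the current basis, so we have a Gröbner basis.
Inter-reduce: drop elements whose leading term is divisible by another's, tail-reduce, and make monic.
Reduced Gröbner basis: {x - 1, y + 1}.
Label its elements g_1 = x - 1, g_2 = y + 1.

Reduce p = -9/5x³ - 3xy² - ⅘x - 4y² + 83/5 modulo G:
  leading term x³: subtract (-9/5x²)·g_1 from -9/5x³ - 3xy² - ⅘x - 4y² + 83/5 → -9/5x² - 3xy² - ⅘x - 4y² + 83/5
  leading term x²: subtract (-9/5x)·g_1 from -9/5x² - 3xy² - ⅘x - 4y² + 83/5 → -3xy² - 13/5x - 4y² + 83/5
  leading term xy²: subtract (-3y²)·g_1 from -3xy² - 13/5x - 4y² + 83/5 → -13/5x - 7y² + 83/5
  leading term x: subtract (-13/5)·g_1 from -13/5x - 7y² + 83/5 → -7y² + 14
  leading term y²: subtract (-7y)·g_2 from -7y² + 14 → 7y + 14
  leading term y: subtract (7)·g_2 from 7y + 14 → 7
  leading term 1: no divisor's leading term divides it; move 7 to the remainder.
  normal form = 7.
The normal form is nonzero, so p ∉ I. Since p minus its normal form lies in I, I + (p) = I + (r) where r = 7; decide whether this ideal is the whole ring.
Here r = 7 is a nonzero constant, hence a unit: 1 ∈ I + (p), the Gröbner basis of I + (p) is {1}, and the enlarged system has no common solution — adjoining p is inconsistent.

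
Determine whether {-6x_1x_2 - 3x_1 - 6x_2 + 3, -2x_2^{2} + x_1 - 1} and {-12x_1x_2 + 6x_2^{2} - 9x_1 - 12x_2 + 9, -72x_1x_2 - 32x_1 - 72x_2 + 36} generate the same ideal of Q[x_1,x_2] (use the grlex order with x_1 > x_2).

No, the ideals differ.

Since reduced Gröbner bases are canonical representatives of ideals under a given ordering, it suffices to compute and compare them.
Buchberger on the first generating set:
f_1 = -6x_1x_2 - 3x_1 - 6x_2 + 3, LT = x_1x_2.
f_2 = -2x_2^{2} + x_1 - 1, LT = x_2^{2}.

S(f_1,f_2): lcm = x_1x_2^{2}. S = \tfrac{1}{2}x_1^{2} + \tfrac{1}{2}x_1x_2 + x_2^{2} - \tfrac{1}{2}x_1 - \tfrac{1}{2}x_2.
  reduce S modulo (f_1, f_2):
  remainder \tfrac{1}{2}x_1^{2} - \tfrac{1}{4}x_1 - x_2 - \tfrac{1}{4} ≠ 0; add g_3 = \tfrac{1}{2}x_1^{2} - \tfrac{1}{4}x_1 - x_2 - \tfrac{1}{4} to the basis.

The other S-polynomials (S(f_1,g_3), S(f_2,g_3)) all reduce to 0 modulo the current basis, so we have a Gröbner basis.
Inter-reduce: drop elements whose leading term is divisible by another's, tail-reduce, and make monic.
Reduced Gröbner basis: {x_1^{2} - \tfrac{1}{2}x_1 - 2x_2 - \tfrac{1}{2}, x_1x_2 + \tfrac{1}{2}x_1 + x_2 - \tfrac{1}{2}, x_2^{2} - \tfrac{1}{2}x_1 + \tfrac{1}{2}}.

Buchberger on the second generating set:
h_1 = -12x_1x_2 + 6x_2^{2} - 9x_1 - 12x_2 + 9, LT = x_1x_2.
h_2 = -72x_1x_2 - 32x_1 - 72x_2 + 36, LT = x_1x_2.

S(h_1,h_2): lcm = x_1x_2. S = -\tfrac{1}{2}x_2^{2} + \tfrac{11}{36}x_1 - \tfrac{1}{4}.
  reduce S modulo (h_1, h_2):
  remainder -\tfrac{1}{2}x_2^{2} + \tfrac{11}{36}x_1 - \tfrac{1}{4} ≠ 0; add k_3 = -\tfrac{1}{2}x_2^{2} + \tfrac{11}{36}x_1 - \tfrac{1}{4} to the basis.

S(h_1,k_3): lcm = x_1x_2^{2}. S = -\tfrac{1}{2}x_2^{3} + \tfrac{11}{18}x_1^{2} + \tfrac{3}{4}x_1x_2 + x_2^{2} - \tfrac{1}{2}x_1 - \tfrac{3}{4}x_2.
  reduce S modulo (h_1, h_2, k_3):
  remainder \tfrac{11}{18}x_1^{2} - \tfrac{7}{81}x_1 - \tfrac{17}{18}x_2 - \tfrac{5}{18} ≠ 0; add k_4 = \tfrac{11}{18}x_1^{2} - \tfrac{7}{81}x_1 - \tfrac{17}{18}x_2 - \tfrac{5}{18} to the basis.

The other S-polynomials (S(h_2,k_3), S(h_1,k_4), S(h_2,k_4), S(k_3,k_4)) all reduce to 0 modulo the current basis, so we have a Gröbner basis.
Inter-reduce: drop elements whose leading term is divisible by another's, tail-reduce, and make monic.
Reduced Gröbner basis: {x_1^{2} - \tfrac{14}{99}x_1 - \tfrac{17}{11}x_2 - \tfrac{5}{11}, x_1x_2 + \tfrac{4}{9}x_1 + x_2 - \tfrac{1}{2}, x_2^{2} - \tfrac{11}{18}x_1 + \tfrac{1}{2}}.

The bases are distinct; the ideals are different.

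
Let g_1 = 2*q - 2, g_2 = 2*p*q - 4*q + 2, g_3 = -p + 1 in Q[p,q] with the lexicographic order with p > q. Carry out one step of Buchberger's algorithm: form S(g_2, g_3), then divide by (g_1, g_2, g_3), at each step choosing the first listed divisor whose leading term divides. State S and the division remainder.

lcm(LM(g_2), LM(g_3)) = p*q.
S = (lcm/LT(g_2))·g_2 − (lcm/LT(g_3))·g_3 = -q + 1.
Reduce S modulo (g_1, g_2, g_3) in that order:
  leading term q: subtract (-1/2)·g_1 from -q + 1 → 0
The remainder is 0, so this S-polynomial contributes no new basis element.

S(g_2, g_3) = -q + 1; remainder on division = 0.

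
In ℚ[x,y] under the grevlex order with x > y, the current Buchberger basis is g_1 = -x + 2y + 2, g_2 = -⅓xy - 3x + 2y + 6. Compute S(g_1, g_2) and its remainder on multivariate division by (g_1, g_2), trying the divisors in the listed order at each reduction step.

lcm(LM(g_1), LM(g_2)) = xy.
S = (lcm/LT(g_1))·g_1 − (lcm/LT(g_2))·g_2 = -2y² - 9x + 4y + 18.
Reduce S modulo (g_1, g_2) in that order:
  leading term y²: no divisor's leading term divides it; move -2y² to the remainder.
  leading term x: subtract (9)·g_1 from -9x + 4y + 18 → -14y
  leading term y: no divisor's leading term divides it; move -14y to the remainder.
The remainder -2y² - 14y is nonzero, so it would be added as the next basis element.

S(g_1, g_2) = -2y² - 9x + 4y + 18; remainder on division = -2y² - 14y.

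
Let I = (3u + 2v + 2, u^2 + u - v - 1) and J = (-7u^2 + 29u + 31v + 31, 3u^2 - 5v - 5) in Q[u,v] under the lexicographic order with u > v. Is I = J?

Since reduced Gröbner bases are canonical representatives of ideals under a given ordering, it suffices to compute and compare them.
Buchberger on the first generating set:
f_1 = 3u + 2v + 2, LT = u.
f_2 = u^2 + u - v - 1, LT = u^2.

S(f_1,f_2): lcm = u^2. S = 2/3uv - 1/3u + v + 1.
  reduce S modulo (f_1, f_2):
  remainder -4/9v^2 + 7/9v + 11/9 ≠ 0; add g_3 = -4/9v^2 + 7/9v + 11/9 to the basis.

The other S-polynomials (S(f_1,g_3), S(f_2,g_3)) all reduce to 0 modulo the current basis, so we have a Gröbner basis.
Inter-reduce: drop elements whose leading term is divisible by another's, tail-reduce, and make monic.
Reduced Gröbner basis: {u + 2/3v + 2/3, v^2 - 7/4v - 11/4}.

Buchberger on the second generating set:
h_1 = -7u^2 + 29u + 31v + 31, LT = u^2.
h_2 = 3u^2 - 5v - 5, LT = u^2.

S(h_1,h_2): lcm = u^2. S = -29/7u - 58/21v - 58/21.
  reduce S modulo (h_1, h_2):
  remainder -29/7u - 58/21v - 58/21 ≠ 0; add k_3 = -29/7u - 58/21v - 58/21 to the basis.

S(h_1,k_3): lcm = u^2. S = -2/3uv - 101/21u - 31/7v - 31/7.
  reduce S modulo (h_1, h_2, k_3):
  remainder 4/9v^2 - 7/9v - 11/9 ≠ 0; add k_4 = 4/9v^2 - 7/9v - 11/9 to the basis.

The other S-polynomials (S(h_2,k_3), S(h_1,k_4), S(h_2,k_4), S(k_3,k_4)) all reduce to 0 modulo the current basis, so we have a Gröbner basis.
Inter-reduce: drop elements whose leading term is divisible by another's, tail-reduce, and make monic.
Reduced Gröbner basis: {u + 2/3v + 2/3, v^2 - 7/4v - 11/4}.

Same reduced basis, so the two generating sets span the same ideal.
The choice of monomial ordering does not affect the verdict — as long as both bases are computed under the same ordering, their equality decides ideal equality.

Yes, the ideals are equal.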